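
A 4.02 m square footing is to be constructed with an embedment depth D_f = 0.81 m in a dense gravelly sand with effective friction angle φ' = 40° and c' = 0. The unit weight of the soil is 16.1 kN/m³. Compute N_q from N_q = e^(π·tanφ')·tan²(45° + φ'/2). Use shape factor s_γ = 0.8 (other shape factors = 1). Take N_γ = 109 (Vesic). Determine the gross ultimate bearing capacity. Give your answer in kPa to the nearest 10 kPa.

q_ult ≈ 3660 kPa

tan40° = 0.8391, so N_q = e^(π×0.8391)·tan²(65°) = 13.959 × 4.599 = 64.2.
q = γ·D_f = 16.1 × 0.81 = 13.041 kPa.
q·N_q = 13.041 × 64.195 = 837.17 kPa
0.5·γ·B·N_γ·s_γ = 0.5 × 16.1 × 4.02 × 109 × 0.8 = 2821.9 kPa
q_ult = 837.17 + 2821.9 = 3659 kPa.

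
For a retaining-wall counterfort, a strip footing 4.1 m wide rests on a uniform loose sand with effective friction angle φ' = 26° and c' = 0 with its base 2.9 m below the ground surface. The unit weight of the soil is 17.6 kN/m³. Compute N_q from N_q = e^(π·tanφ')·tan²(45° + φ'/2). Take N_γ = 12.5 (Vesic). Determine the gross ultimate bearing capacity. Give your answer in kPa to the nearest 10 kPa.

tan26° = 0.4877, so N_q = e^(π×0.4877)·tan²(58°) = 4.629 × 2.561 = 11.85.
q = γ·D_f = 17.6 × 2.9 = 51.04 kPa.
q·N_q = 51.04 × 11.854 = 605.04 kPa
0.5·γ·B·N_γ = 0.5 × 17.6 × 4.1 × 12.5 = 451 kPa
q_ult = 605.04 + 451 = 1056 kPa.

q_ult ≈ 1060 kPa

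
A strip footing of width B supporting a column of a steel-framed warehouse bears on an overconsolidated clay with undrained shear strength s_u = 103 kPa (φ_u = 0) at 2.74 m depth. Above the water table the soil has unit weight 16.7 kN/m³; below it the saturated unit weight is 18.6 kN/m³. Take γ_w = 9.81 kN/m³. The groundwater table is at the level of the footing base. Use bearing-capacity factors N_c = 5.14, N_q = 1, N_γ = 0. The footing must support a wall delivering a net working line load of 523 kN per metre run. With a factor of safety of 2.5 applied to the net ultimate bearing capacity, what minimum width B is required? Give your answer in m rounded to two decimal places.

B = 2.47 m

Overburden at base level: q = 16.7 × 2.74 = 45.758 kPa.
Cohesion term c·N_c = 103 × 5.14 = 529.42 kPa; surcharge term q·N_q = 45.758 × 1 = 45.758 kPa.
q_ult = 529.42 + 45.758 = 575.18 kPa.
For φ = 0 the ½γBN_γ term vanishes, so q_ult is independent of B. q_net = 575.18 − 45.758 = 529.42 kPa; q_all(net) = 529.42/2.5 = 211.77 kPa.
Required width B = w / q_all(net) = 523 / 211.77 = 2.47 m.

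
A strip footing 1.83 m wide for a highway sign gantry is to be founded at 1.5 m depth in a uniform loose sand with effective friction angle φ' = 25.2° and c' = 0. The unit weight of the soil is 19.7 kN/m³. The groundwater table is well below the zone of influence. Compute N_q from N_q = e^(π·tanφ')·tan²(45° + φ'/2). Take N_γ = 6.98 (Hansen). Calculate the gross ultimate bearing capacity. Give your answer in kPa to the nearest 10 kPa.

tan25.2° = 0.4706, so N_q = e^(π×0.4706)·tan²(57.6°) = 4.386 × 2.483 = 10.89.
q = γ·D_f = 19.7 × 1.5 = 29.55 kPa.
q·N_q = 29.55 × 10.889 = 321.78 kPa
0.5·γ·B·N_γ = 0.5 × 19.7 × 1.83 × 6.98 = 125.82 kPa
q_ult = 321.78 + 125.82 = 447.6 kPa.

q_ult ≈ 450 kPa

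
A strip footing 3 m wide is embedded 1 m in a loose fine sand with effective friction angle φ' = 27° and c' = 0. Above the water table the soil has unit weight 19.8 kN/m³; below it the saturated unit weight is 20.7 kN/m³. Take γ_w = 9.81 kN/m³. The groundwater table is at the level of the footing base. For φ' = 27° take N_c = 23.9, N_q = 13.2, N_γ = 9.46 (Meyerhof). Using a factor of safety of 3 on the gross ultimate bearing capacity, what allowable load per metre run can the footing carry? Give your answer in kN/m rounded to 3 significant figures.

Overburden at base level: q = 19.8 × 1 = 19.8 kPa.
Below the base the soil is submerged, so the ½γBN_γ term uses γ' = 20.7 − 9.81 = 10.89 kN/m³.
Surcharge term q·N_q = 19.8 × 13.2 = 261.36 kPa; self-weight term 0.5·γ·B·N_γ = 0.5 × 10.89 × 3 × 9.46 = 154.53 kPa.
q_ult = 261.36 + 154.53 = 415.89 kPa.
Gross allowable pressure q_all = 415.89 / 3 = 138.63 kPa.
Allowable wall load = q_all × B = 138.63 × 3 = 415.89 kN per metre run.

≈ 416 kN/m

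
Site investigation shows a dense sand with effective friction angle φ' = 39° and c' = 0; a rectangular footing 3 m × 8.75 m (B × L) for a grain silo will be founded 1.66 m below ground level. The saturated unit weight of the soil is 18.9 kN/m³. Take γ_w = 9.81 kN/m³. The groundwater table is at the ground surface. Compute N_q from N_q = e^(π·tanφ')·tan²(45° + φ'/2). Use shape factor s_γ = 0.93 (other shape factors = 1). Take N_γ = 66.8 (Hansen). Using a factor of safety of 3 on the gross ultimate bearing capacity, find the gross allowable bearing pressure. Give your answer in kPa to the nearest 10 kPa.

q_all ≈ 560 kPa

N_q = e^(π·tan39°)·tan²(64.5°) = 55.96.
Water table at ground surface, so effective unit weight γ' = 18.9 − 9.81 = 9.09 kN/m³ is used throughout; overburden q = 9.09 × 1.66 = 15.089 kPa; the same γ' applies in the ½γBN_γ term.
Surcharge term q·N_q = 15.089 × 55.957 = 844.36 kPa; self-weight term 0.5·γ·B·N_γ·s_γ = 0.5 × 9.09 × 3 × 66.8 × 0.93 = 847.06 kPa.
q_ult = 844.36 + 847.06 = 1691.4 kPa.
q_all = 1691.4 / 3 = 563.81 kPa.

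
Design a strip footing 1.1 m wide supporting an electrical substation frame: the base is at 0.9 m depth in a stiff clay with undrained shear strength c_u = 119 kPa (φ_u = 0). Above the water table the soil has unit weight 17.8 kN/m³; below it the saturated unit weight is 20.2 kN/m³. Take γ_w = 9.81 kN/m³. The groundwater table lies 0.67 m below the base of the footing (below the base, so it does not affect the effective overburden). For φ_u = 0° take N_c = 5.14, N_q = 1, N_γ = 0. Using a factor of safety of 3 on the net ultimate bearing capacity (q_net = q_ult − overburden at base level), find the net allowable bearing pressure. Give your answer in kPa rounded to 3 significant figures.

q_all(net) ≈ 204 kPa

Overburden at base level: q = 17.8 × 0.9 = 16.02 kPa.
Cohesion term c·N_c = 119 × 5.14 = 611.66 kPa; surcharge term q·N_q = 16.02 × 1 = 16.02 kPa.
q_ult = 611.66 + 16.02 = 627.68 kPa.
q_net = 627.68 − 16.02 = 611.66 kPa.
q_all(net) = 611.66 / 3 = 203.89 kPa.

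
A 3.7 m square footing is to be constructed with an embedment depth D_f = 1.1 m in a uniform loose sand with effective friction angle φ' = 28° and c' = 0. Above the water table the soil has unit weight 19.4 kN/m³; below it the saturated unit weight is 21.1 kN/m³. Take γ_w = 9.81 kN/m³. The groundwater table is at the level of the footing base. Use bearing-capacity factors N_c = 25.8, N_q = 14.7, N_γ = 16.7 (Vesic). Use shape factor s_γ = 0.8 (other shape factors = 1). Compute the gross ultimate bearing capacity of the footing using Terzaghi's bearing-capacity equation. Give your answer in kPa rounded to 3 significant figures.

Overburden at base level: q = 19.4 × 1.1 = 21.34 kPa.
Below the base the soil is submerged, so the ½γBN_γ term uses γ' = 21.1 − 9.81 = 11.29 kN/m³.
Surcharge term q·N_q = 21.34 × 14.7 = 313.7 kPa; self-weight term 0.5·γ·B·N_γ·s_γ = 0.5 × 11.29 × 3.7 × 16.7 × 0.8 = 279.04 kPa.
q_ult = 313.7 + 279.04 = 592.74 kPa.

q_ult ≈ 593 kPa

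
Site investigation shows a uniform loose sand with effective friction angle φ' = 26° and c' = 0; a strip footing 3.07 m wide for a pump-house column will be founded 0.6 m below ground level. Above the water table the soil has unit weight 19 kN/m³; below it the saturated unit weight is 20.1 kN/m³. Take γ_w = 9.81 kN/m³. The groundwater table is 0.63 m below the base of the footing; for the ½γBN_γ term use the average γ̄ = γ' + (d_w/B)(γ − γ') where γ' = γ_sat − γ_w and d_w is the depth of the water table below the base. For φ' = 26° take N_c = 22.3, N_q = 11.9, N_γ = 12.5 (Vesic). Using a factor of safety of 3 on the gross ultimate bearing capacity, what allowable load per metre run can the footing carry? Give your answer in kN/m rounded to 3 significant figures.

q = γ·D_f = 19 × 0.6 = 11.4 kPa.
γ' = 10.29 kN/m³; averaging over the depth B below the base, γ̄ = γ' + (d_w/B)(γ − γ') = 12.077 kN/m³.
q·N_q = 11.4 × 11.9 = 135.66 kPa
0.5·γ·B·N_γ = 0.5 × 12.077 × 3.07 × 12.5 = 231.74 kPa
q_ult = 135.66 + 231.74 = 367.39 kPa.
Gross allowable pressure q_all = 367.39 / 3 = 122.46 kPa.
Allowable wall load = q_all × B = 122.46 × 3.07 = 375.97 kN per metre run.

≈ 376 kN/m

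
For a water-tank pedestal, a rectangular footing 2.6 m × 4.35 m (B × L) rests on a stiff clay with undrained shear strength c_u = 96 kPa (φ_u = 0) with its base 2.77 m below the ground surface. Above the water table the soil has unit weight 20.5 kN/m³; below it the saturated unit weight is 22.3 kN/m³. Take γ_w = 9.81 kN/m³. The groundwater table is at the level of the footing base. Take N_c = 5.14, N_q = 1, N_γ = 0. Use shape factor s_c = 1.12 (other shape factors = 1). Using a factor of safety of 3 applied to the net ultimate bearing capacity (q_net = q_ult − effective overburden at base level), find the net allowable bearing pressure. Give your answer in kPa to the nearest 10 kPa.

q_all(net) ≈ 180 kPa

Effective surcharge at the founding depth q = γ·D_f = 20.5 × 2.77 = 56.785 kPa.
q_ult = c·N_c·s_c + q·N_q
     = 96 × 5.14 × 1.12 + 56.785 × 1
     = 552.65 + 56.785 = 609.44 kPa.
Net ultimate: q_net = 609.44 − 56.785 = 552.65 kPa.
q_all(net) = 552.65 / 3 = 184.22 kPa.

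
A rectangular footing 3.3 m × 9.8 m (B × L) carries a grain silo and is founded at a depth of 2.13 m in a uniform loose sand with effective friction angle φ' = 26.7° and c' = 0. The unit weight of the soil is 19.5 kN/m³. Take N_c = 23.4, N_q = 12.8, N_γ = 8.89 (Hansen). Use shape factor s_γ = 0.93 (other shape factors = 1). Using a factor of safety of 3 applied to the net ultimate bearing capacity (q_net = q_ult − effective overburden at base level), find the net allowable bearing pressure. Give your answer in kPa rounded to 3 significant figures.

q = γ·D_f = 19.5 × 2.13 = 41.535 kPa.
q·N_q = 41.535 × 12.8 = 531.65 kPa
0.5·γ·B·N_γ·s_γ = 0.5 × 19.5 × 3.3 × 8.89 × 0.93 = 266.01 kPa
q_ult = 531.65 + 266.01 = 797.66 kPa.
Net ultimate: q_net = 797.66 − 41.535 = 756.13 kPa.
q_all(net) = 756.13 / 3 = 252.04 kPa.

q_all(net) ≈ 252 kPa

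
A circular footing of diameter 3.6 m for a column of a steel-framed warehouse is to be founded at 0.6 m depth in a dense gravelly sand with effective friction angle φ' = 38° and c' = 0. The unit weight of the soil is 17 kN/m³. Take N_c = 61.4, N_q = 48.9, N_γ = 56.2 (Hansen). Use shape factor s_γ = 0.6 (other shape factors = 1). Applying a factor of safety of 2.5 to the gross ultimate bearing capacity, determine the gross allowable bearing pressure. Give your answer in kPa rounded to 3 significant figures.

q_all ≈ 612 kPa

Overburden at base level: q = 17 × 0.6 = 10.2 kPa.
Surcharge term q·N_q = 10.2 × 48.9 = 498.78 kPa; self-weight term 0.5·γ·B·N_γ·s_γ = 0.5 × 17 × 3.6 × 56.2 × 0.6 = 1031.8 kPa.
q_ult = 498.78 + 1031.8 = 1530.6 kPa.
q_all = q_ult / FS = 1530.6 / 2.5 = 612.24 kPa.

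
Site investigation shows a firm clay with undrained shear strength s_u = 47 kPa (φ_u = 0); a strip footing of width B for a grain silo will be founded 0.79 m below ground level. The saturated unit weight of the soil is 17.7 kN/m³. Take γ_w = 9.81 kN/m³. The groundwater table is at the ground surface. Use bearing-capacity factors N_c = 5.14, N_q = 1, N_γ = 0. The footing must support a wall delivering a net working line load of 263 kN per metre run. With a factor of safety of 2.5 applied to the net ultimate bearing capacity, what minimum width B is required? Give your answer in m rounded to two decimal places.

With the water table at the surface the whole profile is submerged: γ' = 17.7 − 9.81 = 7.89 kN/m³, so q = γ'·D_f = 6.2331 kPa.
q_ult = c·N_c + q·N_q
     = 47 × 5.14 + 6.2331 × 1
     = 241.58 + 6.2331 = 247.81 kPa.
For φ = 0 the ½γBN_γ term vanishes, so q_ult is independent of B. q_net = 247.81 − 6.2331 = 241.58 kPa; q_all(net) = 241.58/2.5 = 96.632 kPa.
Required width B = w / q_all(net) = 263 / 96.632 = 2.722 m.

B = 2.72 m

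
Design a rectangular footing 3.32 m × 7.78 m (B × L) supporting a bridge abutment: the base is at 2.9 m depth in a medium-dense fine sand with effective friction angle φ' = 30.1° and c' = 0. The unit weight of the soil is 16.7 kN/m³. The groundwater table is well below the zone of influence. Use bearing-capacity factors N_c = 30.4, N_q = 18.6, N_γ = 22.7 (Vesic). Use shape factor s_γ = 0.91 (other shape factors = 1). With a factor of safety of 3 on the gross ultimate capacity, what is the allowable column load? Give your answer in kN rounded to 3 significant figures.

P_all ≈ 12700 kN

Overburden at base level: q = 16.7 × 2.9 = 48.43 kPa.
Surcharge term q·N_q = 48.43 × 18.6 = 900.8 kPa; self-weight term 0.5·γ·B·N_γ·s_γ = 0.5 × 16.7 × 3.32 × 22.7 × 0.91 = 572.65 kPa.
q_ult = 900.8 + 572.65 = 1473.5 kPa.
Gross allowable pressure q_all = 1473.5 / 3 = 491.15 kPa.
Footing area = 25.8296 m², so allowable column load = 491.15 × 25.8296 = 12686 kN.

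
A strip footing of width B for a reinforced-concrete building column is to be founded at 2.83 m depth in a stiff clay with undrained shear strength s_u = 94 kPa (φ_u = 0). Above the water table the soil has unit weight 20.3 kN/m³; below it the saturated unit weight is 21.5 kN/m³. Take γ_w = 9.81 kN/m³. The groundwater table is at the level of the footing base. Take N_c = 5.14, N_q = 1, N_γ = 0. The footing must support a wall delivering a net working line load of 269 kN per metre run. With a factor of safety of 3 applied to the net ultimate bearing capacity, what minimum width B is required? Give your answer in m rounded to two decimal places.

B = 1.67 m

Overburden at base level: q = 20.3 × 2.83 = 57.449 kPa.
Cohesion term c·N_c = 94 × 5.14 = 483.16 kPa; surcharge term q·N_q = 57.449 × 1 = 57.449 kPa.
q_ult = 483.16 + 57.449 = 540.61 kPa.
For φ = 0 the ½γBN_γ term vanishes, so q_ult is independent of B. q_net = 540.61 − 57.449 = 483.16 kPa; q_all(net) = 483.16/3 = 161.05 kPa.
Required width B = w / q_all(net) = 269 / 161.05 = 1.67 m.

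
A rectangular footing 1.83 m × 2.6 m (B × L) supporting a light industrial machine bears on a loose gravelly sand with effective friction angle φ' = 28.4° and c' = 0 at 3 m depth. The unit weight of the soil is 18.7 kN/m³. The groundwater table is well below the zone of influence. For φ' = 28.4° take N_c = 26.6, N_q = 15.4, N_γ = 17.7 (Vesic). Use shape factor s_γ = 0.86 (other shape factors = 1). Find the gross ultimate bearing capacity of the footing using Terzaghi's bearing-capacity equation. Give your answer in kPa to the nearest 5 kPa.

q = γ·D_f = 18.7 × 3 = 56.1 kPa.
q·N_q = 56.1 × 15.4 = 863.94 kPa
0.5·γ·B·N_γ·s_γ = 0.5 × 18.7 × 1.83 × 17.7 × 0.86 = 260.46 kPa
q_ult = 863.94 + 260.46 = 1124.4 kPa.

q_ult ≈ 1125 kPa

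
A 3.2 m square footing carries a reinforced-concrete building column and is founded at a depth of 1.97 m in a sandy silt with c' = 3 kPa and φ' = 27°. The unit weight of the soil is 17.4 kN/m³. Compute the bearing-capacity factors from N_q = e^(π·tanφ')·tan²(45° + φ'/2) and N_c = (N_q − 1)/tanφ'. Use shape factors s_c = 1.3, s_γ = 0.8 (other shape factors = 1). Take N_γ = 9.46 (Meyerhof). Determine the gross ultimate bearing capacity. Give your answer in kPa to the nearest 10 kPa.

tan27° = 0.5095, so N_q = e^(π×0.5095)·tan²(58.5°) = 4.957 × 2.663 = 13.2.
N_c = (13.2 − 1)/tan27° = 23.94.
q = γ·D_f = 17.4 × 1.97 = 34.278 kPa.
c·N_c·s_c = 3 × 23.942 × 1.3 = 93.374 kPa
q·N_q = 34.278 × 13.199 = 452.44 kPa
0.5·γ·B·N_γ·s_γ = 0.5 × 17.4 × 3.2 × 9.46 × 0.8 = 210.69 kPa
q_ult = 93.374 + 452.44 + 210.69 = 756.51 kPa.

q_ult ≈ 760 kPa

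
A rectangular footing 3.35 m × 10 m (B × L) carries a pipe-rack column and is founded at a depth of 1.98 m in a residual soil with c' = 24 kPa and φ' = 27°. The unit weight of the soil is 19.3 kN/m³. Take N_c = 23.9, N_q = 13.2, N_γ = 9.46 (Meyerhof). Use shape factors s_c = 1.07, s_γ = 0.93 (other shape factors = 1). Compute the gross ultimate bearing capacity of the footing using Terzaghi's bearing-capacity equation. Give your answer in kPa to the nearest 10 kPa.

q = γ·D_f = 19.3 × 1.98 = 38.214 kPa.
c·N_c·s_c = 24 × 23.9 × 1.07 = 613.75 kPa
q·N_q = 38.214 × 13.2 = 504.42 kPa
0.5·γ·B·N_γ·s_γ = 0.5 × 19.3 × 3.35 × 9.46 × 0.93 = 284.41 kPa
q_ult = 613.75 + 504.42 + 284.41 = 1402.6 kPa.

q_ult ≈ 1400 kPa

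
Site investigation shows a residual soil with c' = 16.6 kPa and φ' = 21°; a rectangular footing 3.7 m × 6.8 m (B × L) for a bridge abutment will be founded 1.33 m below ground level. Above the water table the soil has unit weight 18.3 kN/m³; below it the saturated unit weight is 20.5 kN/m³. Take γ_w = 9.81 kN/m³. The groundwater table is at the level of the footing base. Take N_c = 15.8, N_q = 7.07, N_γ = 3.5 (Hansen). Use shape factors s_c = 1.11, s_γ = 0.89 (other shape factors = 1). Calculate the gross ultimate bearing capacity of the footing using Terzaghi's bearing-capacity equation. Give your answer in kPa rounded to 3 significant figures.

q_ult ≈ 525 kPa

Effective surcharge at the founding depth q = γ·D_f = 18.3 × 1.33 = 24.339 kPa.
The water table coincides with the base, so in the self-weight term γ → γ' = 10.69 kN/m³.
q_ult = c·N_c·s_c + q·N_q + 0.5·γ·B·N_γ·s_γ
     = 16.6 × 15.8 × 1.11 + 24.339 × 7.07 + 0.5 × 10.69 × 3.7 × 3.5 × 0.89
     = 291.13 + 172.08 + 61.604 = 524.81 kPa.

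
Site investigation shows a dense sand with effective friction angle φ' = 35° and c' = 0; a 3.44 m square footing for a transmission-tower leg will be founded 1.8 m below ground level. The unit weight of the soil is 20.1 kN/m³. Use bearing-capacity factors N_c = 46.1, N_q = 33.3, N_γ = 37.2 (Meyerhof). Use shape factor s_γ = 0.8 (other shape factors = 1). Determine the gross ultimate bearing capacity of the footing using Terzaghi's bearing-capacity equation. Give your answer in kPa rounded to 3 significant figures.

Overburden at base level: q = 20.1 × 1.8 = 36.18 kPa.
Surcharge term q·N_q = 36.18 × 33.3 = 1204.8 kPa; self-weight term 0.5·γ·B·N_γ·s_γ = 0.5 × 20.1 × 3.44 × 37.2 × 0.8 = 1028.9 kPa.
q_ult = 1204.8 + 1028.9 = 2233.7 kPa.

q_ult ≈ 2230 kPa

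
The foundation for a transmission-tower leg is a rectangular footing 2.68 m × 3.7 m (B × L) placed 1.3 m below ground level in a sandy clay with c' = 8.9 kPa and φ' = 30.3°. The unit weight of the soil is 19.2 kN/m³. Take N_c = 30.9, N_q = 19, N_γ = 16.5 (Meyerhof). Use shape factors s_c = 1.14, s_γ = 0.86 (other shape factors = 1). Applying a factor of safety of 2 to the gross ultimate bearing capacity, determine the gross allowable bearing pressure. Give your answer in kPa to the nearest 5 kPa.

q = γ·D_f = 19.2 × 1.3 = 24.96 kPa.
c·N_c·s_c = 8.9 × 30.9 × 1.14 = 313.51 kPa
q·N_q = 24.96 × 19 = 474.24 kPa
0.5·γ·B·N_γ·s_γ = 0.5 × 19.2 × 2.68 × 16.5 × 0.86 = 365.08 kPa
q_ult = 313.51 + 474.24 + 365.08 = 1152.8 kPa.
q_all = q_ult / FS = 1152.8 / 2 = 576.42 kPa.

q_all ≈ 575 kPa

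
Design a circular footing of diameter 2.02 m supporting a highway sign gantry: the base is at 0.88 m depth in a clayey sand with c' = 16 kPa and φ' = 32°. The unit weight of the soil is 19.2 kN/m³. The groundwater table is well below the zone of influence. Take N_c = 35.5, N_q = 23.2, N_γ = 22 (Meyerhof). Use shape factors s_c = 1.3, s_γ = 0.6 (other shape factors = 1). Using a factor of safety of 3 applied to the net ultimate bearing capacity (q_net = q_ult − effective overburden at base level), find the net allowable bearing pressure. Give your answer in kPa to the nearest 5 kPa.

q = γ·D_f = 19.2 × 0.88 = 16.896 kPa.
c·N_c·s_c = 16 × 35.5 × 1.3 = 738.4 kPa
q·N_q = 16.896 × 23.2 = 391.99 kPa
0.5·γ·B·N_γ·s_γ = 0.5 × 19.2 × 2.02 × 22 × 0.6 = 255.97 kPa
q_ult = 738.4 + 391.99 + 255.97 = 1386.4 kPa.
Net ultimate: q_net = 1386.4 − 16.896 = 1369.5 kPa.
q_all(net) = 1369.5 / 3 = 456.49 kPa.

q_all(net) ≈ 455 kPa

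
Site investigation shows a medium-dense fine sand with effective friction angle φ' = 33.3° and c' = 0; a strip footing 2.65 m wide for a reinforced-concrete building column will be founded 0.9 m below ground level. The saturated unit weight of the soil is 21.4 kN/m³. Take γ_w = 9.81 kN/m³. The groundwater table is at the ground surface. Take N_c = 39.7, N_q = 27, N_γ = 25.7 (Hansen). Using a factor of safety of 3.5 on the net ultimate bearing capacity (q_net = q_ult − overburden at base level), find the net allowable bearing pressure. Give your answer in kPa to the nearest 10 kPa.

q_all(net) ≈ 190 kPa

γ' = 21.4 − 9.81 = 11.59 kN/m³ (submerged throughout). q = 11.59 × 0.9 = 10.431 kPa; the same γ' applies in the ½γBN_γ term.
q·N_q = 10.431 × 27 = 281.64 kPa
0.5·γ·B·N_γ = 0.5 × 11.59 × 2.65 × 25.7 = 394.67 kPa
q_ult = 281.64 + 394.67 = 676.31 kPa.
q_net = 676.31 − 10.431 = 665.87 kPa.
q_all(net) = 665.87 / 3.5 = 190.25 kPa.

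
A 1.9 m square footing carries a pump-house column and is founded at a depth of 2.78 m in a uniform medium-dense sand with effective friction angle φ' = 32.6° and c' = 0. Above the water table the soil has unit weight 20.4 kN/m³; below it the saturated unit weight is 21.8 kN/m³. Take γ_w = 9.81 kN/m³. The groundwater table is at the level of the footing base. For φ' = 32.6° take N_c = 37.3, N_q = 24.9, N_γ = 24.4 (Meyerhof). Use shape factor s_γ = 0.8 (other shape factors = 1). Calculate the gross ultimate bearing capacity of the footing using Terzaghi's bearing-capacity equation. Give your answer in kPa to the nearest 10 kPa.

q_ult ≈ 1630 kPa

q = γ·D_f = 20.4 × 2.78 = 56.712 kPa.
For the ½γBN_γ term take γ' = 21.8 − 9.81 = 11.99 kN/m³ (soil below base is submerged).
q·N_q = 56.712 × 24.9 = 1412.1 kPa
0.5·γ·B·N_γ·s_γ = 0.5 × 11.99 × 1.9 × 24.4 × 0.8 = 222.34 kPa
q_ult = 1412.1 + 222.34 = 1634.5 kPa.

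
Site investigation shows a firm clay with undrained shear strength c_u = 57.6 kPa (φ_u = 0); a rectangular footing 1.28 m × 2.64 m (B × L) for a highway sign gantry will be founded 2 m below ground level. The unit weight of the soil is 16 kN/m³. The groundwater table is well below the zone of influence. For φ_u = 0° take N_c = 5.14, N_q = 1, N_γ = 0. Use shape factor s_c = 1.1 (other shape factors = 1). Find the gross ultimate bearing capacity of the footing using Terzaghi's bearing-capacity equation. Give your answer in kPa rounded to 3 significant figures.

q_ult ≈ 358 kPa

Effective surcharge at the founding depth q = γ·D_f = 16 × 2 = 32 kPa.
q_ult = c·N_c·s_c + q·N_q
     = 57.6 × 5.14 × 1.1 + 32 × 1
     = 325.67 + 32 = 357.67 kPa.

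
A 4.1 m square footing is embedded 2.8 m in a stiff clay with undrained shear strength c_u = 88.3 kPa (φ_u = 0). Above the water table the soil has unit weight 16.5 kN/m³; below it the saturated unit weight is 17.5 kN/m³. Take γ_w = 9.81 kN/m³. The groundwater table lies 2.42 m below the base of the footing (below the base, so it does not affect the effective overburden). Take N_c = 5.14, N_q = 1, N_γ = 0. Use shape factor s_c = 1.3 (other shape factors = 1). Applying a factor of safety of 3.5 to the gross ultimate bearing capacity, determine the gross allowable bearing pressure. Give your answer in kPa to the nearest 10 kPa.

q = γ·D_f = 16.5 × 2.8 = 46.2 kPa.
c·N_c·s_c = 88.3 × 5.14 × 1.3 = 590.02 kPa
q·N_q = 46.2 × 1 = 46.2 kPa
q_ult = 590.02 + 46.2 = 636.22 kPa.
q_all = q_ult / FS = 636.22 / 3.5 = 181.78 kPa.

q_all ≈ 180 kPa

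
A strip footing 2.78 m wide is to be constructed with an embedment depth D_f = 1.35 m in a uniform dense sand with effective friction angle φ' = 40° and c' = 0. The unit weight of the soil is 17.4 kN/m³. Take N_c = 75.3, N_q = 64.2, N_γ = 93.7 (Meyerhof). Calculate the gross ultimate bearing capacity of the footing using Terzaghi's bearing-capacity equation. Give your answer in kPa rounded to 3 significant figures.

Effective surcharge at the founding depth q = γ·D_f = 17.4 × 1.35 = 23.49 kPa.
q_ult = q·N_q + 0.5·γ·B·N_γ
     = 23.49 × 64.2 + 0.5 × 17.4 × 2.78 × 93.7
     = 1508.1 + 2266.2 = 3774.3 kPa.

q_ult ≈ 3770 kPa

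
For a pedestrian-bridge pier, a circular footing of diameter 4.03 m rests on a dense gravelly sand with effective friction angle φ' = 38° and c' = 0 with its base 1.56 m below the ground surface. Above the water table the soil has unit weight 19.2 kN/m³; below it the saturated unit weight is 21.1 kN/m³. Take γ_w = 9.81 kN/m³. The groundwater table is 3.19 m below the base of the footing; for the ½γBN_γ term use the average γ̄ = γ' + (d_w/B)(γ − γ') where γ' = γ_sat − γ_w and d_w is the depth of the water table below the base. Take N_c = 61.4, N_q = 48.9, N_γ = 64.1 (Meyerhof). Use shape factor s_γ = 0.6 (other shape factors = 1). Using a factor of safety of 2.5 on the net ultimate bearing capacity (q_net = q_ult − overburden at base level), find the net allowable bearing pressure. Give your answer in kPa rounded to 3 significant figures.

Overburden at base level: q = 19.2 × 1.56 = 29.952 kPa.
The water table is 3.19 m below the base (< B = 4.03 m), so the ½γBN_γ term uses γ̄ = γ' + (d_w/B)(γ − γ') = 11.29 + (3.19/4.03)(19.2 − 11.29) = 17.551 kN/m³.
Surcharge term q·N_q = 29.952 × 48.9 = 1464.7 kPa; self-weight term 0.5·γ·B·N_γ·s_γ = 0.5 × 17.551 × 4.03 × 64.1 × 0.6 = 1360.2 kPa.
q_ult = 1464.7 + 1360.2 = 2824.8 kPa.
q_net = 2824.8 − 29.952 = 2794.9 kPa.
q_all(net) = 2794.9 / 2.5 = 1117.9 kPa.

q_all(net) ≈ 1120 kPa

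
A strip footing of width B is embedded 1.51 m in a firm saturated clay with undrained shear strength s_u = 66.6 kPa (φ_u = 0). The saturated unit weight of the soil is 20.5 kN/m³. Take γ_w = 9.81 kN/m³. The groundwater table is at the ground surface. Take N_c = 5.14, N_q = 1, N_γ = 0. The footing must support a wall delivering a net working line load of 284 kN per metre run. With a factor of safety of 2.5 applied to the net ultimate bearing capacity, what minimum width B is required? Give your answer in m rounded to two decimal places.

B = 2.07 m

With the water table at the surface the whole profile is submerged: γ' = 20.5 − 9.81 = 10.69 kN/m³, so q = γ'·D_f = 16.142 kPa.
q_ult = c·N_c + q·N_q
     = 66.6 × 5.14 + 16.142 × 1
     = 342.32 + 16.142 = 358.47 kPa.
For φ = 0 the ½γBN_γ term vanishes, so q_ult is independent of B. q_net = 358.47 − 16.142 = 342.32 kPa; q_all(net) = 342.32/2.5 = 136.93 kPa.
Required width B = w / q_all(net) = 284 / 136.93 = 2.074 m.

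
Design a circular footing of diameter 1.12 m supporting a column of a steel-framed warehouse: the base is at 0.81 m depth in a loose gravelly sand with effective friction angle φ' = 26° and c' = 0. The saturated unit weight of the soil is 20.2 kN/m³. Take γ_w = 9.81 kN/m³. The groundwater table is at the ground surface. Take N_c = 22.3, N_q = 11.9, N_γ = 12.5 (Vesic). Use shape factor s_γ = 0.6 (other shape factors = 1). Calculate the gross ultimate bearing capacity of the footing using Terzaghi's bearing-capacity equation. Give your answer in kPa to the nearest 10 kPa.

Water table at ground surface, so effective unit weight γ' = 20.2 − 9.81 = 10.39 kN/m³ is used throughout; overburden q = 10.39 × 0.81 = 8.4159 kPa; the same γ' applies in the ½γBN_γ term.
Surcharge term q·N_q = 8.4159 × 11.9 = 100.15 kPa; self-weight term 0.5·γ·B·N_γ·s_γ = 0.5 × 10.39 × 1.12 × 12.5 × 0.6 = 43.638 kPa.
q_ult = 100.15 + 43.638 = 143.79 kPa.

q_ult ≈ 140 kPa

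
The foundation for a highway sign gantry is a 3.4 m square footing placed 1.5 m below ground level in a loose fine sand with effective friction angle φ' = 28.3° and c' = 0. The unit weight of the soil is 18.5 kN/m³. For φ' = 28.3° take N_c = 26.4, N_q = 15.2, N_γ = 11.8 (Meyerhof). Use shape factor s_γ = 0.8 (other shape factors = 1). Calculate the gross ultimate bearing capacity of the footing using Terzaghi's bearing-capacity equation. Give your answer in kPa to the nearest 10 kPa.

q = γ·D_f = 18.5 × 1.5 = 27.75 kPa.
q·N_q = 27.75 × 15.2 = 421.8 kPa
0.5·γ·B·N_γ·s_γ = 0.5 × 18.5 × 3.4 × 11.8 × 0.8 = 296.89 kPa
q_ult = 421.8 + 296.89 = 718.69 kPa.

q_ult ≈ 720 kPa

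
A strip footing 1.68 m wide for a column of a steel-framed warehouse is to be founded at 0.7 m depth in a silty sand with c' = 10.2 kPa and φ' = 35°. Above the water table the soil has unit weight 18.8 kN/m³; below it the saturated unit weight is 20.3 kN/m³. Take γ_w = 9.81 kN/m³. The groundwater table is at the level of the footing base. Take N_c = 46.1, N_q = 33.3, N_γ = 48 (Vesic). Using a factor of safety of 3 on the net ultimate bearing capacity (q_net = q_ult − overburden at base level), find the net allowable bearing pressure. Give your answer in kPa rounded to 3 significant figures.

Overburden at base level: q = 18.8 × 0.7 = 13.16 kPa.
Below the base the soil is submerged, so the ½γBN_γ term uses γ' = 20.3 − 9.81 = 10.49 kN/m³.
Cohesion term c·N_c = 10.2 × 46.1 = 470.22 kPa; surcharge term q·N_q = 13.16 × 33.3 = 438.23 kPa; self-weight term 0.5·γ·B·N_γ = 0.5 × 10.49 × 1.68 × 48 = 422.96 kPa.
q_ult = 470.22 + 438.23 + 422.96 = 1331.4 kPa.
q_net = 1331.4 − 13.16 = 1318.2 kPa.
q_all(net) = 1318.2 / 3 = 439.41 kPa.

q_all(net) ≈ 439 kPa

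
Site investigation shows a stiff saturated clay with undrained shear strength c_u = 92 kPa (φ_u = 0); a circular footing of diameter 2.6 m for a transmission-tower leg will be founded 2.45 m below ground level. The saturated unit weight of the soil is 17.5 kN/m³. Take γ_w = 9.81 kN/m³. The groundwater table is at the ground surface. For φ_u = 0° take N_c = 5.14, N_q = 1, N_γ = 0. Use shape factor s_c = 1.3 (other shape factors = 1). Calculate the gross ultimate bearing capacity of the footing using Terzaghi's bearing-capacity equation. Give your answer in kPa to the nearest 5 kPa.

q_ult ≈ 635 kPa

Water table at ground surface, so effective unit weight γ' = 17.5 − 9.81 = 7.69 kN/m³ is used throughout; overburden q = 7.69 × 2.45 = 18.84 kPa.
Cohesion term c·N_c·s_c = 92 × 5.14 × 1.3 = 614.74 kPa; surcharge term q·N_q = 18.84 × 1 = 18.84 kPa.
q_ult = 614.74 + 18.84 = 633.58 kPa.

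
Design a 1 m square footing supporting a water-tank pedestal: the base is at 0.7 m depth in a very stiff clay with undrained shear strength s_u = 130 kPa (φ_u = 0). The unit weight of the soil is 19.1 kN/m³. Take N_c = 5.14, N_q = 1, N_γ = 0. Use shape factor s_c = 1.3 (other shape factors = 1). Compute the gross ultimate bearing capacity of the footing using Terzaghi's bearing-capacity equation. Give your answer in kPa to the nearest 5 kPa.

q = γ·D_f = 19.1 × 0.7 = 13.37 kPa.
c·N_c·s_c = 130 × 5.14 × 1.3 = 868.66 kPa
q·N_q = 13.37 × 1 = 13.37 kPa
q_ult = 868.66 + 13.37 = 882.03 kPa.

q_ult ≈ 880 kPa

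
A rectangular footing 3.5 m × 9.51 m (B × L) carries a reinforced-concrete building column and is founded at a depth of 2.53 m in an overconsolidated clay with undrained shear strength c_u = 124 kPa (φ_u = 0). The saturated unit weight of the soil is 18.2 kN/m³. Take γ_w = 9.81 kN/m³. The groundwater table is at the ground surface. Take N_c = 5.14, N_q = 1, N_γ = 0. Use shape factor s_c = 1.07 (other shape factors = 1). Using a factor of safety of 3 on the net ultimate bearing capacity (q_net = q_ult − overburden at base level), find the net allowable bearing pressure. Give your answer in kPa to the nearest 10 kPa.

q_all(net) ≈ 230 kPa

γ' = 18.2 − 9.81 = 8.39 kN/m³ (submerged throughout). q = 8.39 × 2.53 = 21.227 kPa.
c·N_c·s_c = 124 × 5.14 × 1.07 = 681.98 kPa
q·N_q = 21.227 × 1 = 21.227 kPa
q_ult = 681.98 + 21.227 = 703.2 kPa.
q_net = 703.2 − 21.227 = 681.98 kPa.
q_all(net) = 681.98 / 3 = 227.33 kPa.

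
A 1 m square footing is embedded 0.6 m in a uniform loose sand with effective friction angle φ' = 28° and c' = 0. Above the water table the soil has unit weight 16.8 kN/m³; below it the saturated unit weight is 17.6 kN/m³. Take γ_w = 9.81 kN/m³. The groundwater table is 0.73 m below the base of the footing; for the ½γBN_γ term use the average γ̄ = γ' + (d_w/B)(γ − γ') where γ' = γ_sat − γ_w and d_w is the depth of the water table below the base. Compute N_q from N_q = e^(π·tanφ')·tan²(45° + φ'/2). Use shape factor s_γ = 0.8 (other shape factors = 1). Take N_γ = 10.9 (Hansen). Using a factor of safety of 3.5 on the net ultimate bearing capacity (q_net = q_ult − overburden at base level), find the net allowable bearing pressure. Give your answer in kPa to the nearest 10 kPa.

N_q = e^(π·tan28°)·tan²(59°) = 14.72.
Effective surcharge at the founding depth q = γ·D_f = 16.8 × 0.6 = 10.08 kPa.
With d_w = 0.73 m < B, γ̄ = 7.79 + (0.73/1) × (16.8 − 7.79) = 14.367 kN/m³.
q_ult = q·N_q + 0.5·γ·B·N_γ·s_γ
     = 10.08 × 14.72 + 0.5 × 14.367 × 1 × 10.9 × 0.8
     = 148.38 + 62.641 = 211.02 kPa.
q_net = 211.02 − 10.08 = 200.94 kPa.
q_all(net) = 200.94 / 3.5 = 57.411 kPa.

q_all(net) ≈ 60 kPa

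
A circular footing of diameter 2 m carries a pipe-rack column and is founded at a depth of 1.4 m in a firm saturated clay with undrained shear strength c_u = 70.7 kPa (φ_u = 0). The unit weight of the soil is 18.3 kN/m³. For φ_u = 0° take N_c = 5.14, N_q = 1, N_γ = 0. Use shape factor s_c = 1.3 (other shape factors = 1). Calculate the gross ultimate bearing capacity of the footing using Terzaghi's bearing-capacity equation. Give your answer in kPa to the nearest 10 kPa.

Effective surcharge at the founding depth q = γ·D_f = 18.3 × 1.4 = 25.62 kPa.
q_ult = c·N_c·s_c + q·N_q
     = 70.7 × 5.14 × 1.3 + 25.62 × 1
     = 472.42 + 25.62 = 498.04 kPa.

q_ult ≈ 500 kPa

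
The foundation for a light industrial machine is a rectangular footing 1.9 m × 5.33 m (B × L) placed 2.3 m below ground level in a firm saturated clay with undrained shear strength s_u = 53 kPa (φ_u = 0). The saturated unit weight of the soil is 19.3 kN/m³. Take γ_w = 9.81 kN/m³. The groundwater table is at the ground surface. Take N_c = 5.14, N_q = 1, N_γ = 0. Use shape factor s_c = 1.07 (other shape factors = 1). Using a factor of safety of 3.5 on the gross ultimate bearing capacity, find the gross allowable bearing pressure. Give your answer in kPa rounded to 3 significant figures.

Water table at ground surface, so effective unit weight γ' = 19.3 − 9.81 = 9.49 kN/m³ is used throughout; overburden q = 9.49 × 2.3 = 21.827 kPa.
Cohesion term c·N_c·s_c = 53 × 5.14 × 1.07 = 291.49 kPa; surcharge term q·N_q = 21.827 × 1 = 21.827 kPa.
q_ult = 291.49 + 21.827 = 313.32 kPa.
q_all = 313.32 / 3.5 = 89.519 kPa.

q_all ≈ 89.5 kPa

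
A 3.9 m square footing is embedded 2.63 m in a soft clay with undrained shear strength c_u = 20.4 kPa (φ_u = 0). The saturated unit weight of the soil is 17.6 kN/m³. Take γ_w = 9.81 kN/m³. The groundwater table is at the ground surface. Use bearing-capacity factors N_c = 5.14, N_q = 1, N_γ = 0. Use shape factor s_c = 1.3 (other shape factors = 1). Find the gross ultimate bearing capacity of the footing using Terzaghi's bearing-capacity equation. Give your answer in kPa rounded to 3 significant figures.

γ' = 17.6 − 9.81 = 7.79 kN/m³ (submerged throughout). q = 7.79 × 2.63 = 20.488 kPa.
c·N_c·s_c = 20.4 × 5.14 × 1.3 = 136.31 kPa
q·N_q = 20.488 × 1 = 20.488 kPa
q_ult = 136.31 + 20.488 = 156.8 kPa.

q_ult ≈ 157 kPa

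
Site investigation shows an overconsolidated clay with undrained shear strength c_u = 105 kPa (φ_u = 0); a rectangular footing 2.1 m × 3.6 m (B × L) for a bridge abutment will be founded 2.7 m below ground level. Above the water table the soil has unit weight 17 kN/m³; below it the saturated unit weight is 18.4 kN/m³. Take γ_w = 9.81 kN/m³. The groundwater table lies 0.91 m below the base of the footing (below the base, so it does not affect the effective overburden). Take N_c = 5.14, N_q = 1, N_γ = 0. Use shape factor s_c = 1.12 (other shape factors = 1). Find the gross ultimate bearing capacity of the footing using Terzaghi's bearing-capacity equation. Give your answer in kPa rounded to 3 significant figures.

q = γ·D_f = 17 × 2.7 = 45.9 kPa.
c·N_c·s_c = 105 × 5.14 × 1.12 = 604.46 kPa
q·N_q = 45.9 × 1 = 45.9 kPa
q_ult = 604.46 + 45.9 = 650.36 kPa.

q_ult ≈ 650 kPa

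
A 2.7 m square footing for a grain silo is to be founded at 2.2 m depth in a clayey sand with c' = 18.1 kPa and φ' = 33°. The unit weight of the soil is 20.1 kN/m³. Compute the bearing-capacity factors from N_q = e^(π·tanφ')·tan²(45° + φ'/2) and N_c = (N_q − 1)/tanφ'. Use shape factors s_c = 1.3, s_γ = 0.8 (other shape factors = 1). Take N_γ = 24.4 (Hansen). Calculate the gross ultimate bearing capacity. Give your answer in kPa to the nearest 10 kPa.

tan33° = 0.6494, so N_q = e^(π×0.6494)·tan²(61.5°) = 7.692 × 3.392 = 26.09.
N_c = (26.09 − 1)/tan33° = 38.64.
q = γ·D_f = 20.1 × 2.2 = 44.22 kPa.
c·N_c·s_c = 18.1 × 38.638 × 1.3 = 909.16 kPa
q·N_q = 44.22 × 26.092 = 1153.8 kPa
0.5·γ·B·N_γ·s_γ = 0.5 × 20.1 × 2.7 × 24.4 × 0.8 = 529.68 kPa
q_ult = 909.16 + 1153.8 + 529.68 = 2592.6 kPa.

q_ult ≈ 2590 kPa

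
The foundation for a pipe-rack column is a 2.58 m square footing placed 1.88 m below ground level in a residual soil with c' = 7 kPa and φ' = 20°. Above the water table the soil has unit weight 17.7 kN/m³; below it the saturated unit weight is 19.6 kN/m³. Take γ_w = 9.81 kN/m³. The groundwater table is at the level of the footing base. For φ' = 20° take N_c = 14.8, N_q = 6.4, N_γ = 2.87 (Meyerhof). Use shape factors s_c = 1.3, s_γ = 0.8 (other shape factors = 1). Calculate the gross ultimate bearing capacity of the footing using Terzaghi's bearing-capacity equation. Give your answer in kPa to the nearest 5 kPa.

q_ult ≈ 375 kPa

Overburden at base level: q = 17.7 × 1.88 = 33.276 kPa.
Below the base the soil is submerged, so the ½γBN_γ term uses γ' = 19.6 − 9.81 = 9.79 kN/m³.
Cohesion term c·N_c·s_c = 7 × 14.8 × 1.3 = 134.68 kPa; surcharge term q·N_q = 33.276 × 6.4 = 212.97 kPa; self-weight term 0.5·γ·B·N_γ·s_γ = 0.5 × 9.79 × 2.58 × 2.87 × 0.8 = 28.996 kPa.
q_ult = 134.68 + 212.97 + 28.996 = 376.64 kPa.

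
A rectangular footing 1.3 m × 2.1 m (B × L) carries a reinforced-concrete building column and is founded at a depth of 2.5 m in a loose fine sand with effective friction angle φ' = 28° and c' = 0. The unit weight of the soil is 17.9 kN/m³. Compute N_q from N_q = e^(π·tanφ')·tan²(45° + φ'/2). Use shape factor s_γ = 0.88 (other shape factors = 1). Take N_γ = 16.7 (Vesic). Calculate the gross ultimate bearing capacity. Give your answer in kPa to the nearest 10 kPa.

tan28° = 0.5317, so N_q = e^(π×0.5317)·tan²(59°) = 5.314 × 2.77 = 14.72.
q = γ·D_f = 17.9 × 2.5 = 44.75 kPa.
q·N_q = 44.75 × 14.72 = 658.71 kPa
0.5·γ·B·N_γ·s_γ = 0.5 × 17.9 × 1.3 × 16.7 × 0.88 = 170.99 kPa
q_ult = 658.71 + 170.99 = 829.7 kPa.

q_ult ≈ 830 kPa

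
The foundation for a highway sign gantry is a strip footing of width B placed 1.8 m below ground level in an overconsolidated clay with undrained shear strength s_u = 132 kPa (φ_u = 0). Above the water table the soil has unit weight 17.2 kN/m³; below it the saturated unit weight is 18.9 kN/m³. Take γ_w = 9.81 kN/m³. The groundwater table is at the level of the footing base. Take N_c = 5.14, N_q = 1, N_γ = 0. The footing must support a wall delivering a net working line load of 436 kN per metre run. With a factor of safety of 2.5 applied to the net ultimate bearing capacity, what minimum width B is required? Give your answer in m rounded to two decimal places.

q = γ·D_f = 17.2 × 1.8 = 30.96 kPa.
c·N_c = 132 × 5.14 = 678.48 kPa
q·N_q = 30.96 × 1 = 30.96 kPa
q_ult = 678.48 + 30.96 = 709.44 kPa.
For φ = 0 the ½γBN_γ term vanishes, so q_ult is independent of B. q_net = 709.44 − 30.96 = 678.48 kPa; q_all(net) = 678.48/2.5 = 271.39 kPa.
Required width B = w / q_all(net) = 436 / 271.39 = 1.607 m.

B = 1.61 m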